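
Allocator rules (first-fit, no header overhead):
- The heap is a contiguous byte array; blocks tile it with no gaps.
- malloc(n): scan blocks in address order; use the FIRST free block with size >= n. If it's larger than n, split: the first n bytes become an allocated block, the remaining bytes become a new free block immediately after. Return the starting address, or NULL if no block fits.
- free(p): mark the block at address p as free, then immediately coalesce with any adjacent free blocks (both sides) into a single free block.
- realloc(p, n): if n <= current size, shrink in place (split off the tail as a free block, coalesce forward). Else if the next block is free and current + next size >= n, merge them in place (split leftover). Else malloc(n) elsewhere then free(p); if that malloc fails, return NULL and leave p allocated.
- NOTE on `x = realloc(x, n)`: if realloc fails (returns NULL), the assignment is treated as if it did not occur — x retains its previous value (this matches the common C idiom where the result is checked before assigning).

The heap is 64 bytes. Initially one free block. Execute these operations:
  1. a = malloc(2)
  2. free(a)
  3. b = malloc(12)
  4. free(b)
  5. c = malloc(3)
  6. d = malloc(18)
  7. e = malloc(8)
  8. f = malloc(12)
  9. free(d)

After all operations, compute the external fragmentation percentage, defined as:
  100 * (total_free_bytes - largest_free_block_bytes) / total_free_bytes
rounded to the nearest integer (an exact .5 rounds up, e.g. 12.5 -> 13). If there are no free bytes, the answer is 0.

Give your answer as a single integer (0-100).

Op 1: a = malloc(2) -> a = 0; heap: [0-1 ALLOC][2-63 FREE]
Op 2: free(a) -> (freed a); heap: [0-63 FREE]
Op 3: b = malloc(12) -> b = 0; heap: [0-11 ALLOC][12-63 FREE]
Op 4: free(b) -> (freed b); heap: [0-63 FREE]
Op 5: c = malloc(3) -> c = 0; heap: [0-2 ALLOC][3-63 FREE]
Op 6: d = malloc(18) -> d = 3; heap: [0-2 ALLOC][3-20 ALLOC][21-63 FREE]
Op 7: e = malloc(8) -> e = 21; heap: [0-2 ALLOC][3-20 ALLOC][21-28 ALLOC][29-63 FREE]
Op 8: f = malloc(12) -> f = 29; heap: [0-2 ALLOC][3-20 ALLOC][21-28 ALLOC][29-40 ALLOC][41-63 FREE]
Op 9: free(d) -> (freed d); heap: [0-2 ALLOC][3-20 FREE][21-28 ALLOC][29-40 ALLOC][41-63 FREE]
Free blocks: [18 23] total_free=41 largest=23 -> 100*(41-23)/41 = 1800/41 ≈ 43.902 -> rounds to 44

Answer: 44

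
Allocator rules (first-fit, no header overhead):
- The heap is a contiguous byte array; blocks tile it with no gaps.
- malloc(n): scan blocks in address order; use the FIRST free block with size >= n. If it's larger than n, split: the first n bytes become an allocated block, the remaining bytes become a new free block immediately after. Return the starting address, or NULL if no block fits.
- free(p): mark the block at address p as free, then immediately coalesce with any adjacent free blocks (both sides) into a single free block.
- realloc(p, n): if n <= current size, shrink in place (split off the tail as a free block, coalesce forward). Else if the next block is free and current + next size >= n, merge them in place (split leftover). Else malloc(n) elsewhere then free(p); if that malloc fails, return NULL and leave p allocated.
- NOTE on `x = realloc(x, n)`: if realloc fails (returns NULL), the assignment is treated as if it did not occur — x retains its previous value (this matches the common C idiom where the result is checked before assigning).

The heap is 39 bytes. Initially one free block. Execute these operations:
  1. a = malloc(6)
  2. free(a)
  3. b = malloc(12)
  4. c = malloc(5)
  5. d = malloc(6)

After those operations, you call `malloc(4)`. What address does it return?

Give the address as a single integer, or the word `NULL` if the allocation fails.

Answer: 23

Derivation:
Op 1: a = malloc(6) -> a = 0; heap: [0-5 ALLOC][6-38 FREE]
Op 2: free(a) -> (freed a); heap: [0-38 FREE]
Op 3: b = malloc(12) -> b = 0; heap: [0-11 ALLOC][12-38 FREE]
Op 4: c = malloc(5) -> c = 12; heap: [0-11 ALLOC][12-16 ALLOC][17-38 FREE]
Op 5: d = malloc(6) -> d = 17; heap: [0-11 ALLOC][12-16 ALLOC][17-22 ALLOC][23-38 FREE]
malloc(4): first-fit scan over [0-11 ALLOC][12-16 ALLOC][17-22 ALLOC][23-38 FREE] -> 23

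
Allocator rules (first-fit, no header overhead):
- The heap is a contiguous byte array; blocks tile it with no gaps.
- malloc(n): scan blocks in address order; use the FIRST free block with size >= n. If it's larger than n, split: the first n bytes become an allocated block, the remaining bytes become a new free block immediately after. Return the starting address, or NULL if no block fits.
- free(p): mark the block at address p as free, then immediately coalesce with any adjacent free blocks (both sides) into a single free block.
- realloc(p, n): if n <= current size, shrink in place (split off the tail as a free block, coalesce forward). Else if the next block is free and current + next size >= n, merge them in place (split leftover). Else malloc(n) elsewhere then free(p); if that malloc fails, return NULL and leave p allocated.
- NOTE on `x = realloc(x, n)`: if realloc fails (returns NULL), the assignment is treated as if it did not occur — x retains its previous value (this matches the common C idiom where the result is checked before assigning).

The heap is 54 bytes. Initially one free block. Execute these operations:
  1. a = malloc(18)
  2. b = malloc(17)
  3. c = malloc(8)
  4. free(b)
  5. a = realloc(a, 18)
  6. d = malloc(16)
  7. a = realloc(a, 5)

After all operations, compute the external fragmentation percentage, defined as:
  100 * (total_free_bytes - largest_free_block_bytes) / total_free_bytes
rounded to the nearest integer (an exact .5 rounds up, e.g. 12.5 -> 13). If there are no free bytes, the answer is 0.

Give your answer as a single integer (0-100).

Op 1: a = malloc(18) -> a = 0; heap: [0-17 ALLOC][18-53 FREE]
Op 2: b = malloc(17) -> b = 18; heap: [0-17 ALLOC][18-34 ALLOC][35-53 FREE]
Op 3: c = malloc(8) -> c = 35; heap: [0-17 ALLOC][18-34 ALLOC][35-42 ALLOC][43-53 FREE]
Op 4: free(b) -> (freed b); heap: [0-17 ALLOC][18-34 FREE][35-42 ALLOC][43-53 FREE]
Op 5: a = realloc(a, 18) -> a = 0; heap: [0-17 ALLOC][18-34 FREE][35-42 ALLOC][43-53 FREE]
Op 6: d = malloc(16) -> d = 18; heap: [0-17 ALLOC][18-33 ALLOC][34-34 FREE][35-42 ALLOC][43-53 FREE]
Op 7: a = realloc(a, 5) -> a = 0; heap: [0-4 ALLOC][5-17 FREE][18-33 ALLOC][34-34 FREE][35-42 ALLOC][43-53 FREE]
Free blocks: [13 1 11] total_free=25 largest=13 -> 100*(25-13)/25 = 1200/25 = 48

Answer: 48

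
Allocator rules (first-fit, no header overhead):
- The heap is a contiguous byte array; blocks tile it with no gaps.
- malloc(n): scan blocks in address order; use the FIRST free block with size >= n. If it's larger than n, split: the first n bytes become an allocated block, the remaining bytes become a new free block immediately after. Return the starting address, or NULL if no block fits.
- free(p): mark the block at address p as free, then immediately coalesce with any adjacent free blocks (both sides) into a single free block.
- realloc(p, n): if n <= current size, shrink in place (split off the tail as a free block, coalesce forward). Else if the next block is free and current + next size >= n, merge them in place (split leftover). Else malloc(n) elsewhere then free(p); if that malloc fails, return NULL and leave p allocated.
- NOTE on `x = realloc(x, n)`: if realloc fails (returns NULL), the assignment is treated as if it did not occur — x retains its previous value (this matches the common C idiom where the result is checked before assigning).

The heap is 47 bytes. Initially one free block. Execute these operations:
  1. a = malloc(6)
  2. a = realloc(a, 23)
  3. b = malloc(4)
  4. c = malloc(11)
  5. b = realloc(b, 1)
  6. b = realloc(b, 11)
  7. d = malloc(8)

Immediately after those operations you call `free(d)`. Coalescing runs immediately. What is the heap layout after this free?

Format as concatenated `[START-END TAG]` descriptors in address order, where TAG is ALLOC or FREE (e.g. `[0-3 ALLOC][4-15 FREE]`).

Answer: [0-22 ALLOC][23-23 ALLOC][24-26 FREE][27-37 ALLOC][38-46 FREE]

Derivation:
Op 1: a = malloc(6) -> a = 0; heap: [0-5 ALLOC][6-46 FREE]
Op 2: a = realloc(a, 23) -> a = 0; heap: [0-22 ALLOC][23-46 FREE]
Op 3: b = malloc(4) -> b = 23; heap: [0-22 ALLOC][23-26 ALLOC][27-46 FREE]
Op 4: c = malloc(11) -> c = 27; heap: [0-22 ALLOC][23-26 ALLOC][27-37 ALLOC][38-46 FREE]
Op 5: b = realloc(b, 1) -> b = 23; heap: [0-22 ALLOC][23-23 ALLOC][24-26 FREE][27-37 ALLOC][38-46 FREE]
Op 6: b = realloc(b, 11) -> NULL (b unchanged); heap: [0-22 ALLOC][23-23 ALLOC][24-26 FREE][27-37 ALLOC][38-46 FREE]
Op 7: d = malloc(8) -> d = 38; heap: [0-22 ALLOC][23-23 ALLOC][24-26 FREE][27-37 ALLOC][38-45 ALLOC][46-46 FREE]
free(d): d = 38 -> block [38-45 ALLOC]; mark free, coalesce with adjacent free neighbors -> [0-22 ALLOC][23-23 ALLOC][24-26 FREE][27-37 ALLOC][38-46 FREE]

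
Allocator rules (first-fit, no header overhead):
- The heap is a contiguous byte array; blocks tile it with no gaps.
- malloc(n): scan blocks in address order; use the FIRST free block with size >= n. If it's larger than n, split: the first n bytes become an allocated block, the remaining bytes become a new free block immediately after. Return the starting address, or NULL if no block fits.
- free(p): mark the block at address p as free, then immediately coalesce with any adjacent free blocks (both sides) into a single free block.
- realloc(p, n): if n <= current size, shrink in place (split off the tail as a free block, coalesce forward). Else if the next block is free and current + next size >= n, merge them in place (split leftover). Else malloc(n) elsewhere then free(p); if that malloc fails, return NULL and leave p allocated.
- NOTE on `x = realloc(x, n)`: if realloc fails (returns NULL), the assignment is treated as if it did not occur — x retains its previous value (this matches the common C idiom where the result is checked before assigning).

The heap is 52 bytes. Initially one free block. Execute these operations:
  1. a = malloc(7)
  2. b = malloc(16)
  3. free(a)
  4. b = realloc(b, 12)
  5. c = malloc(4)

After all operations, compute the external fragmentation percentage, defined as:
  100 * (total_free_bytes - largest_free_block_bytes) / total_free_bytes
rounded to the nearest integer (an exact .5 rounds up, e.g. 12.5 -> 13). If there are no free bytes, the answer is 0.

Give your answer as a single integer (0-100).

Answer: 8

Derivation:
Op 1: a = malloc(7) -> a = 0; heap: [0-6 ALLOC][7-51 FREE]
Op 2: b = malloc(16) -> b = 7; heap: [0-6 ALLOC][7-22 ALLOC][23-51 FREE]
Op 3: free(a) -> (freed a); heap: [0-6 FREE][7-22 ALLOC][23-51 FREE]
Op 4: b = realloc(b, 12) -> b = 7; heap: [0-6 FREE][7-18 ALLOC][19-51 FREE]
Op 5: c = malloc(4) -> c = 0; heap: [0-3 ALLOC][4-6 FREE][7-18 ALLOC][19-51 FREE]
Free blocks: [3 33] total_free=36 largest=33 -> 100*(36-33)/36 = 300/36 ≈ 8.333 -> rounds to 8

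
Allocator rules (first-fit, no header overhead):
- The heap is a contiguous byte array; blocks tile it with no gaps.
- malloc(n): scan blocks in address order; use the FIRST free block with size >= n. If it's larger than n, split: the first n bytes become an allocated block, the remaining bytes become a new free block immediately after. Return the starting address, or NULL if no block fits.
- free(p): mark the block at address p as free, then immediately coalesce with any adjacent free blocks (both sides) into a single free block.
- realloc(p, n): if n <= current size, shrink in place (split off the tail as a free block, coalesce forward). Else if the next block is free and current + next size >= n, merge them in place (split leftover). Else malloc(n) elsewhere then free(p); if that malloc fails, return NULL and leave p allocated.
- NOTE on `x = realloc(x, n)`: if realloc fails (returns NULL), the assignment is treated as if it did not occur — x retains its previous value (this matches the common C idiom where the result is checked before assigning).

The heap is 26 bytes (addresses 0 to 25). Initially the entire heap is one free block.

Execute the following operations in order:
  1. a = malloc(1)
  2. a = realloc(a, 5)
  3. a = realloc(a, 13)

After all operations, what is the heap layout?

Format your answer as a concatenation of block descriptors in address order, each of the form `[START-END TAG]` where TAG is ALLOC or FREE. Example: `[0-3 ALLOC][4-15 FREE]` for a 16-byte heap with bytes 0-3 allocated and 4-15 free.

Op 1: a = malloc(1) -> a = 0; heap: [0-0 ALLOC][1-25 FREE]
Op 2: a = realloc(a, 5) -> a = 0; heap: [0-4 ALLOC][5-25 FREE]
Op 3: a = realloc(a, 13) -> a = 0; heap: [0-12 ALLOC][13-25 FREE]

Answer: [0-12 ALLOC][13-25 FREE]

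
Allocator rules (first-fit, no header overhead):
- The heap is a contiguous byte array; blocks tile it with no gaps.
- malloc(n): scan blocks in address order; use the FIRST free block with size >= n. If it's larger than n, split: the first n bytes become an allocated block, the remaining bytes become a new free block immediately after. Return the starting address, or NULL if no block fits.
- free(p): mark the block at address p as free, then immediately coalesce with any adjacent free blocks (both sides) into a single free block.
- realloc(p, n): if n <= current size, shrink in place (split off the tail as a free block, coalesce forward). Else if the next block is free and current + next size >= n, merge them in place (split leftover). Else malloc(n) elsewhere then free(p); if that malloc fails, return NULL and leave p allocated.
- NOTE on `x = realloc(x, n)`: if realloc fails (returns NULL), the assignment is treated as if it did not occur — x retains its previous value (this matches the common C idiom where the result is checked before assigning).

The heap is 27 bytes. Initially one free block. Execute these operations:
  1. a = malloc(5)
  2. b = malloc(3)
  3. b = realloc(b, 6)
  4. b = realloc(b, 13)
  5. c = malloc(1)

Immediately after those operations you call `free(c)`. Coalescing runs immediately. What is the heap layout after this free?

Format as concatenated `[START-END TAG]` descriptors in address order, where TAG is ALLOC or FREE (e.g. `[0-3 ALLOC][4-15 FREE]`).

Op 1: a = malloc(5) -> a = 0; heap: [0-4 ALLOC][5-26 FREE]
Op 2: b = malloc(3) -> b = 5; heap: [0-4 ALLOC][5-7 ALLOC][8-26 FREE]
Op 3: b = realloc(b, 6) -> b = 5; heap: [0-4 ALLOC][5-10 ALLOC][11-26 FREE]
Op 4: b = realloc(b, 13) -> b = 5; heap: [0-4 ALLOC][5-17 ALLOC][18-26 FREE]
Op 5: c = malloc(1) -> c = 18; heap: [0-4 ALLOC][5-17 ALLOC][18-18 ALLOC][19-26 FREE]
free(c): c = 18 -> block [18-18 ALLOC]; mark free, coalesce with adjacent free neighbors -> [0-4 ALLOC][5-17 ALLOC][18-26 FREE]

Answer: [0-4 ALLOC][5-17 ALLOC][18-26 FREE]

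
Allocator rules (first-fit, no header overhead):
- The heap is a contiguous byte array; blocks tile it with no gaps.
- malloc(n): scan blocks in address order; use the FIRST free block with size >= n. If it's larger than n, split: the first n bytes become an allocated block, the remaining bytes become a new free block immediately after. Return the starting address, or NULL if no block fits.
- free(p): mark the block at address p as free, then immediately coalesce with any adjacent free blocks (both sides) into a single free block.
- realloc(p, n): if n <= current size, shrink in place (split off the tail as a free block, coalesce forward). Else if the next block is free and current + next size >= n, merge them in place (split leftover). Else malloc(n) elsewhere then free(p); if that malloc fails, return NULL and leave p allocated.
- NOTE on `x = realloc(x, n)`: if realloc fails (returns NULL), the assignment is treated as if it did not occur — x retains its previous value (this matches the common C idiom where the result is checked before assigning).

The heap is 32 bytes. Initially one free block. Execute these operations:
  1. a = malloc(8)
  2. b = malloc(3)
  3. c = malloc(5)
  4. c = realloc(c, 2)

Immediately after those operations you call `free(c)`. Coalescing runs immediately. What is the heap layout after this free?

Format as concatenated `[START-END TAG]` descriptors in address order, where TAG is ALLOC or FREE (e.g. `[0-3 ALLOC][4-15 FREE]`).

Answer: [0-7 ALLOC][8-10 ALLOC][11-31 FREE]

Derivation:
Op 1: a = malloc(8) -> a = 0; heap: [0-7 ALLOC][8-31 FREE]
Op 2: b = malloc(3) -> b = 8; heap: [0-7 ALLOC][8-10 ALLOC][11-31 FREE]
Op 3: c = malloc(5) -> c = 11; heap: [0-7 ALLOC][8-10 ALLOC][11-15 ALLOC][16-31 FREE]
Op 4: c = realloc(c, 2) -> c = 11; heap: [0-7 ALLOC][8-10 ALLOC][11-12 ALLOC][13-31 FREE]
free(c): c = 11 -> block [11-12 ALLOC]; mark free, coalesce with adjacent free neighbors -> [0-7 ALLOC][8-10 ALLOC][11-31 FREE]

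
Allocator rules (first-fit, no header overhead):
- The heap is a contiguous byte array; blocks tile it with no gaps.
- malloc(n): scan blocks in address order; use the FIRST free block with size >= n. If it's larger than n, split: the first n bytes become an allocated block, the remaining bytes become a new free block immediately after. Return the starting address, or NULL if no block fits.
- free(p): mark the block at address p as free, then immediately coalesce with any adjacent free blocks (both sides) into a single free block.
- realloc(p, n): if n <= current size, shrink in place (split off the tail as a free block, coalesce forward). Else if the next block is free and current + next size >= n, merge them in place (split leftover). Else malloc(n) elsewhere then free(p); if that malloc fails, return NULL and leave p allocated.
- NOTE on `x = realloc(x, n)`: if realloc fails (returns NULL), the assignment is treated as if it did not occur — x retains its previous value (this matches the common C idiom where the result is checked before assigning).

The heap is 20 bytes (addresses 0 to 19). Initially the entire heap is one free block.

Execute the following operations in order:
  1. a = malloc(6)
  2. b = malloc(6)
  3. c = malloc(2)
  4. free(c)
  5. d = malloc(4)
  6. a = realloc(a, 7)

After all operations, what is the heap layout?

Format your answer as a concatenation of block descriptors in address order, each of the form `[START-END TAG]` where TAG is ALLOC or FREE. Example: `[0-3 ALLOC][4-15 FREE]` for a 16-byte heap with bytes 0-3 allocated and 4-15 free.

Op 1: a = malloc(6) -> a = 0; heap: [0-5 ALLOC][6-19 FREE]
Op 2: b = malloc(6) -> b = 6; heap: [0-5 ALLOC][6-11 ALLOC][12-19 FREE]
Op 3: c = malloc(2) -> c = 12; heap: [0-5 ALLOC][6-11 ALLOC][12-13 ALLOC][14-19 FREE]
Op 4: free(c) -> (freed c); heap: [0-5 ALLOC][6-11 ALLOC][12-19 FREE]
Op 5: d = malloc(4) -> d = 12; heap: [0-5 ALLOC][6-11 ALLOC][12-15 ALLOC][16-19 FREE]
Op 6: a = realloc(a, 7) -> NULL (a unchanged); heap: [0-5 ALLOC][6-11 ALLOC][12-15 ALLOC][16-19 FREE]

Answer: [0-5 ALLOC][6-11 ALLOC][12-15 ALLOC][16-19 FREE]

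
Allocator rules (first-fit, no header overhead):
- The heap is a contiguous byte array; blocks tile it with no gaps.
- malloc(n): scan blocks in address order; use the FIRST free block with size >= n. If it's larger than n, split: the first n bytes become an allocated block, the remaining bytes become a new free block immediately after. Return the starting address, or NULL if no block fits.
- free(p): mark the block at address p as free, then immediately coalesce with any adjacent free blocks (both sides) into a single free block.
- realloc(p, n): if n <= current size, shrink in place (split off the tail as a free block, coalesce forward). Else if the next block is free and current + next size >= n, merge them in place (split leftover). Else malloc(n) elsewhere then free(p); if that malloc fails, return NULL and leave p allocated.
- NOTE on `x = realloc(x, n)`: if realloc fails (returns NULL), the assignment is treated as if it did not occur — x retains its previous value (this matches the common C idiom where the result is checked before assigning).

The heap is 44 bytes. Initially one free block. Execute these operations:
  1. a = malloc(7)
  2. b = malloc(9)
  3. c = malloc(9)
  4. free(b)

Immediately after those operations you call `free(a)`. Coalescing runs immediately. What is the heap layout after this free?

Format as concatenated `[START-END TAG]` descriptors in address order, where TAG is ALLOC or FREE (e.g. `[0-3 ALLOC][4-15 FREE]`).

Op 1: a = malloc(7) -> a = 0; heap: [0-6 ALLOC][7-43 FREE]
Op 2: b = malloc(9) -> b = 7; heap: [0-6 ALLOC][7-15 ALLOC][16-43 FREE]
Op 3: c = malloc(9) -> c = 16; heap: [0-6 ALLOC][7-15 ALLOC][16-24 ALLOC][25-43 FREE]
Op 4: free(b) -> (freed b); heap: [0-6 ALLOC][7-15 FREE][16-24 ALLOC][25-43 FREE]
free(a): a = 0 -> block [0-6 ALLOC]; mark free, coalesce with adjacent free neighbors -> [0-15 FREE][16-24 ALLOC][25-43 FREE]

Answer: [0-15 FREE][16-24 ALLOC][25-43 FREE]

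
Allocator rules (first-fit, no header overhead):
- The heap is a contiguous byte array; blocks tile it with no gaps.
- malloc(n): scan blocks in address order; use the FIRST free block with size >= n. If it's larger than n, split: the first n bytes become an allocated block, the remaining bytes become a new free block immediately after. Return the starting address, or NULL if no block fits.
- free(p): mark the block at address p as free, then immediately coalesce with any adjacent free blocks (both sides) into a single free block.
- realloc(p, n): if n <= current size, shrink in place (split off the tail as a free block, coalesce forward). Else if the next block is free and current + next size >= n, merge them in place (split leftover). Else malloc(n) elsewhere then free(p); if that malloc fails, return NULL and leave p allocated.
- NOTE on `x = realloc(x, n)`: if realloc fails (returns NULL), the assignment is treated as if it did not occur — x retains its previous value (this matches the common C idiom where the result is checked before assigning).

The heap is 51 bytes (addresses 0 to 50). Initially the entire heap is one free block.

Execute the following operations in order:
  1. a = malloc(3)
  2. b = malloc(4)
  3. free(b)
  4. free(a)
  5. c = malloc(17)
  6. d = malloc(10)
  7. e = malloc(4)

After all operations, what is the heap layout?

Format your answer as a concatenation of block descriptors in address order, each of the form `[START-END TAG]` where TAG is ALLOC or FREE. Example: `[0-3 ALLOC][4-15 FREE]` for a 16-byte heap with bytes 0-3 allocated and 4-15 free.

Answer: [0-16 ALLOC][17-26 ALLOC][27-30 ALLOC][31-50 FREE]

Derivation:
Op 1: a = malloc(3) -> a = 0; heap: [0-2 ALLOC][3-50 FREE]
Op 2: b = malloc(4) -> b = 3; heap: [0-2 ALLOC][3-6 ALLOC][7-50 FREE]
Op 3: free(b) -> (freed b); heap: [0-2 ALLOC][3-50 FREE]
Op 4: free(a) -> (freed a); heap: [0-50 FREE]
Op 5: c = malloc(17) -> c = 0; heap: [0-16 ALLOC][17-50 FREE]
Op 6: d = malloc(10) -> d = 17; heap: [0-16 ALLOC][17-26 ALLOC][27-50 FREE]
Op 7: e = malloc(4) -> e = 27; heap: [0-16 ALLOC][17-26 ALLOC][27-30 ALLOC][31-50 FREE]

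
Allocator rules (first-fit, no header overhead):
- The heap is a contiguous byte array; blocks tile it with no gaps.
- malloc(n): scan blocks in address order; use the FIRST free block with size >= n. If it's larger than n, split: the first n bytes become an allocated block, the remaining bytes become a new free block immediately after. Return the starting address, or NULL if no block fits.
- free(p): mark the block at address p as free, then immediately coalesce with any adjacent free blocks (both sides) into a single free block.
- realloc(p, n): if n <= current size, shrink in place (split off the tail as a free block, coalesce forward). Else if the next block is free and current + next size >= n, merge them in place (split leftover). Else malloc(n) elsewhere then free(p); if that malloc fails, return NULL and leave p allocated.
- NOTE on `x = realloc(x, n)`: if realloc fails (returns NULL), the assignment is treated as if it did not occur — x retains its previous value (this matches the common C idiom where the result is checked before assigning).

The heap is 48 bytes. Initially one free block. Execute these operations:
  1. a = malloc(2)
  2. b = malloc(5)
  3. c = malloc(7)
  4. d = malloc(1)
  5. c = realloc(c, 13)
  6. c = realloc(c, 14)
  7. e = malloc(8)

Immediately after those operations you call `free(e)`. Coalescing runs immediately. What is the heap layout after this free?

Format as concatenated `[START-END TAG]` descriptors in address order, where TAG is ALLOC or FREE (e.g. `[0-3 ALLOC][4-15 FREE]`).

Op 1: a = malloc(2) -> a = 0; heap: [0-1 ALLOC][2-47 FREE]
Op 2: b = malloc(5) -> b = 2; heap: [0-1 ALLOC][2-6 ALLOC][7-47 FREE]
Op 3: c = malloc(7) -> c = 7; heap: [0-1 ALLOC][2-6 ALLOC][7-13 ALLOC][14-47 FREE]
Op 4: d = malloc(1) -> d = 14; heap: [0-1 ALLOC][2-6 ALLOC][7-13 ALLOC][14-14 ALLOC][15-47 FREE]
Op 5: c = realloc(c, 13) -> c = 15; heap: [0-1 ALLOC][2-6 ALLOC][7-13 FREE][14-14 ALLOC][15-27 ALLOC][28-47 FREE]
Op 6: c = realloc(c, 14) -> c = 15; heap: [0-1 ALLOC][2-6 ALLOC][7-13 FREE][14-14 ALLOC][15-28 ALLOC][29-47 FREE]
Op 7: e = malloc(8) -> e = 29; heap: [0-1 ALLOC][2-6 ALLOC][7-13 FREE][14-14 ALLOC][15-28 ALLOC][29-36 ALLOC][37-47 FREE]
free(e): e = 29 -> block [29-36 ALLOC]; mark free, coalesce with adjacent free neighbors -> [0-1 ALLOC][2-6 ALLOC][7-13 FREE][14-14 ALLOC][15-28 ALLOC][29-47 FREE]

Answer: [0-1 ALLOC][2-6 ALLOC][7-13 FREE][14-14 ALLOC][15-28 ALLOC][29-47 FREE]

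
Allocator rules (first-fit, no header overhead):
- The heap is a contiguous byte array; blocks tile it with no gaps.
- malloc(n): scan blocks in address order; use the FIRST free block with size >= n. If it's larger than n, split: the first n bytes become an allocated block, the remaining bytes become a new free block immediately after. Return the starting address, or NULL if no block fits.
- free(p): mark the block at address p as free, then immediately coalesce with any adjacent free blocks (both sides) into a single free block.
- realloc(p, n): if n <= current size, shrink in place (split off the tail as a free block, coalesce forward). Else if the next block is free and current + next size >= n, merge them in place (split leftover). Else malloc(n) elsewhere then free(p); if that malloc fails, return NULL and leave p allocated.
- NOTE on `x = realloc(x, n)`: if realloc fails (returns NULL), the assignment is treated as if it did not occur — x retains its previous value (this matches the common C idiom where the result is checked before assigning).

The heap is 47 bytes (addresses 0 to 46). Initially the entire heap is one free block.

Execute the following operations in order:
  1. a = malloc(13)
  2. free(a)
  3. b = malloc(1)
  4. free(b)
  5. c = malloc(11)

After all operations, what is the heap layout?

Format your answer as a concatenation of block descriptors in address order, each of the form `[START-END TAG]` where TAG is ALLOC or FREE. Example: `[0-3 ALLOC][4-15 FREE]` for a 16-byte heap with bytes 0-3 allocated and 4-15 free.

Op 1: a = malloc(13) -> a = 0; heap: [0-12 ALLOC][13-46 FREE]
Op 2: free(a) -> (freed a); heap: [0-46 FREE]
Op 3: b = malloc(1) -> b = 0; heap: [0-0 ALLOC][1-46 FREE]
Op 4: free(b) -> (freed b); heap: [0-46 FREE]
Op 5: c = malloc(11) -> c = 0; heap: [0-10 ALLOC][11-46 FREE]

Answer: [0-10 ALLOC][11-46 FREE]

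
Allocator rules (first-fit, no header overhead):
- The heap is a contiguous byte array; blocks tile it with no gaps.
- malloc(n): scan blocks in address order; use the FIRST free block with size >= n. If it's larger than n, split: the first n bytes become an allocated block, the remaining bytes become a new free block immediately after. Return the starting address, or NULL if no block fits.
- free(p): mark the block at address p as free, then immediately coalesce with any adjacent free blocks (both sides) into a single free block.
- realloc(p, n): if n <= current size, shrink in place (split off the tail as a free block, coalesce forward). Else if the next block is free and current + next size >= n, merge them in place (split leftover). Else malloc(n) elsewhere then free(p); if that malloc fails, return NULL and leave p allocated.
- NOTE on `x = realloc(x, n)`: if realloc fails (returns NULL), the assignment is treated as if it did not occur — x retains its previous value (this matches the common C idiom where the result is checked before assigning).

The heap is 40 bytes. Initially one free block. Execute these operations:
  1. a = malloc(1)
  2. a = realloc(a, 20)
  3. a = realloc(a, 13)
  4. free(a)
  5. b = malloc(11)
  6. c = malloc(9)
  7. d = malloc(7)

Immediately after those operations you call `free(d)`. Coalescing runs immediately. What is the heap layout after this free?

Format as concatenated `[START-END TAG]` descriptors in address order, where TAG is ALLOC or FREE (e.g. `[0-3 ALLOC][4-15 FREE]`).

Answer: [0-10 ALLOC][11-19 ALLOC][20-39 FREE]

Derivation:
Op 1: a = malloc(1) -> a = 0; heap: [0-0 ALLOC][1-39 FREE]
Op 2: a = realloc(a, 20) -> a = 0; heap: [0-19 ALLOC][20-39 FREE]
Op 3: a = realloc(a, 13) -> a = 0; heap: [0-12 ALLOC][13-39 FREE]
Op 4: free(a) -> (freed a); heap: [0-39 FREE]
Op 5: b = malloc(11) -> b = 0; heap: [0-10 ALLOC][11-39 FREE]
Op 6: c = malloc(9) -> c = 11; heap: [0-10 ALLOC][11-19 ALLOC][20-39 FREE]
Op 7: d = malloc(7) -> d = 20; heap: [0-10 ALLOC][11-19 ALLOC][20-26 ALLOC][27-39 FREE]
free(d): d = 20 -> block [20-26 ALLOC]; mark free, coalesce with adjacent free neighbors -> [0-10 ALLOC][11-19 ALLOC][20-39 FREE]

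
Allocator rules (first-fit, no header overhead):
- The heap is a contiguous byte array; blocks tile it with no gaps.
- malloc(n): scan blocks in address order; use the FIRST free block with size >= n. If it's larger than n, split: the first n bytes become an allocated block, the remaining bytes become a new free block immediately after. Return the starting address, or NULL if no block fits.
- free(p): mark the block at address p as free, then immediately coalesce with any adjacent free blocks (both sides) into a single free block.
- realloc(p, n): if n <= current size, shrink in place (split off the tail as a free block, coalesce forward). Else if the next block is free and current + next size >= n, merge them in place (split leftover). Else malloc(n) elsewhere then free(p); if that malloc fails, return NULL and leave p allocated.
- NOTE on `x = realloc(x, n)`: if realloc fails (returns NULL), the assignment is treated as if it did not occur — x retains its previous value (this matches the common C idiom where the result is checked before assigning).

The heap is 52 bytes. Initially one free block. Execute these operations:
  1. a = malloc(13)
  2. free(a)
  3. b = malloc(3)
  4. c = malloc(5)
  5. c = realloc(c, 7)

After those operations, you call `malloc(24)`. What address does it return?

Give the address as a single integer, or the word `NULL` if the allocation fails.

Answer: 10

Derivation:
Op 1: a = malloc(13) -> a = 0; heap: [0-12 ALLOC][13-51 FREE]
Op 2: free(a) -> (freed a); heap: [0-51 FREE]
Op 3: b = malloc(3) -> b = 0; heap: [0-2 ALLOC][3-51 FREE]
Op 4: c = malloc(5) -> c = 3; heap: [0-2 ALLOC][3-7 ALLOC][8-51 FREE]
Op 5: c = realloc(c, 7) -> c = 3; heap: [0-2 ALLOC][3-9 ALLOC][10-51 FREE]
malloc(24): first-fit scan over [0-2 ALLOC][3-9 ALLOC][10-51 FREE] -> 10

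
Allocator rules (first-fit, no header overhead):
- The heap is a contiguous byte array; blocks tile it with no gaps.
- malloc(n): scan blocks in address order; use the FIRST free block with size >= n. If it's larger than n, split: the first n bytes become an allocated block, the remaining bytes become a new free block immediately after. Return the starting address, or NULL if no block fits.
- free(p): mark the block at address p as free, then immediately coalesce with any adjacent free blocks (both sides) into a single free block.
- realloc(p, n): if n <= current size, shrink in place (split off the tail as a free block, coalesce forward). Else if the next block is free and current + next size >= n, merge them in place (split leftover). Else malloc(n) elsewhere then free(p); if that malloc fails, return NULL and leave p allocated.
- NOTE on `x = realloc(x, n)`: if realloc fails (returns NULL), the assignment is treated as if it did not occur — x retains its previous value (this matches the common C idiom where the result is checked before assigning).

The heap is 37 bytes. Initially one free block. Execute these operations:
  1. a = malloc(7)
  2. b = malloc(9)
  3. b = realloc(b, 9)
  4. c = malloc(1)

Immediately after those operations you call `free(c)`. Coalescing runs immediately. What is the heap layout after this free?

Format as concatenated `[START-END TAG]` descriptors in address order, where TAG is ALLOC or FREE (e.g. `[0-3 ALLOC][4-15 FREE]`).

Op 1: a = malloc(7) -> a = 0; heap: [0-6 ALLOC][7-36 FREE]
Op 2: b = malloc(9) -> b = 7; heap: [0-6 ALLOC][7-15 ALLOC][16-36 FREE]
Op 3: b = realloc(b, 9) -> b = 7; heap: [0-6 ALLOC][7-15 ALLOC][16-36 FREE]
Op 4: c = malloc(1) -> c = 16; heap: [0-6 ALLOC][7-15 ALLOC][16-16 ALLOC][17-36 FREE]
free(c): c = 16 -> block [16-16 ALLOC]; mark free, coalesce with adjacent free neighbors -> [0-6 ALLOC][7-15 ALLOC][16-36 FREE]

Answer: [0-6 ALLOC][7-15 ALLOC][16-36 FREE]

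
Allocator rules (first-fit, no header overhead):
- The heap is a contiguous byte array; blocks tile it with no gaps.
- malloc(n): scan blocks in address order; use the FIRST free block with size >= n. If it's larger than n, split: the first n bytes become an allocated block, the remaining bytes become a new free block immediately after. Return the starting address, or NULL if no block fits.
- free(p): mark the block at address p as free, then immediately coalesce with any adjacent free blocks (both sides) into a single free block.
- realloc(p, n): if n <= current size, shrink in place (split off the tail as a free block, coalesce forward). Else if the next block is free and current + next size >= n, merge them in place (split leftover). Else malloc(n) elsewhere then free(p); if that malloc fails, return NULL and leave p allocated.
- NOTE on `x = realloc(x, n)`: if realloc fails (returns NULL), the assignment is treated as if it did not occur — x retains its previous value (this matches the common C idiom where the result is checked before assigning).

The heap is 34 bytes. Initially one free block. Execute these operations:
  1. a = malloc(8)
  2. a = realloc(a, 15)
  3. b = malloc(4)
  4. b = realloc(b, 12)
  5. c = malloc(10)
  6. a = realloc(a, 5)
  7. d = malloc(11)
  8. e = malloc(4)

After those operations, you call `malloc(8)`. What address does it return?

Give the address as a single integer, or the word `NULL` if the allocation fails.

Answer: NULL

Derivation:
Op 1: a = malloc(8) -> a = 0; heap: [0-7 ALLOC][8-33 FREE]
Op 2: a = realloc(a, 15) -> a = 0; heap: [0-14 ALLOC][15-33 FREE]
Op 3: b = malloc(4) -> b = 15; heap: [0-14 ALLOC][15-18 ALLOC][19-33 FREE]
Op 4: b = realloc(b, 12) -> b = 15; heap: [0-14 ALLOC][15-26 ALLOC][27-33 FREE]
Op 5: c = malloc(10) -> c = NULL; heap: [0-14 ALLOC][15-26 ALLOC][27-33 FREE]
Op 6: a = realloc(a, 5) -> a = 0; heap: [0-4 ALLOC][5-14 FREE][15-26 ALLOC][27-33 FREE]
Op 7: d = malloc(11) -> d = NULL; heap: [0-4 ALLOC][5-14 FREE][15-26 ALLOC][27-33 FREE]
Op 8: e = malloc(4) -> e = 5; heap: [0-4 ALLOC][5-8 ALLOC][9-14 FREE][15-26 ALLOC][27-33 FREE]
malloc(8): first-fit scan over [0-4 ALLOC][5-8 ALLOC][9-14 FREE][15-26 ALLOC][27-33 FREE] -> NULL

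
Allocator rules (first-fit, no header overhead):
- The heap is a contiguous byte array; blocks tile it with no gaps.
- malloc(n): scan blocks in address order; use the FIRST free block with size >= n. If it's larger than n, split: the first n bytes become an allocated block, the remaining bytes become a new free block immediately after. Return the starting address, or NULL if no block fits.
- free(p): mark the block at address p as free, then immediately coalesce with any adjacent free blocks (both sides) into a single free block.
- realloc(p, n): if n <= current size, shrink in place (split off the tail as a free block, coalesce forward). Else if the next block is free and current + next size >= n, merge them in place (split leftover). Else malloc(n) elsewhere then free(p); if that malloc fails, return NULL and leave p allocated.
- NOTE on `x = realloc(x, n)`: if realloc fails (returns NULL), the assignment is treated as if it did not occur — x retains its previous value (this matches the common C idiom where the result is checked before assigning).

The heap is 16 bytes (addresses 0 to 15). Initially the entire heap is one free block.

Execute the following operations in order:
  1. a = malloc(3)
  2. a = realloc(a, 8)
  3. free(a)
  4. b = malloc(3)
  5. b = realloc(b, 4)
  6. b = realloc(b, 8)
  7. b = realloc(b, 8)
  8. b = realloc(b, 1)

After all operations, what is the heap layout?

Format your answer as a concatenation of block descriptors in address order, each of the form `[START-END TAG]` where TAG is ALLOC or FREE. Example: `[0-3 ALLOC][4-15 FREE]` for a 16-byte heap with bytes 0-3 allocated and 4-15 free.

Answer: [0-0 ALLOC][1-15 FREE]

Derivation:
Op 1: a = malloc(3) -> a = 0; heap: [0-2 ALLOC][3-15 FREE]
Op 2: a = realloc(a, 8) -> a = 0; heap: [0-7 ALLOC][8-15 FREE]
Op 3: free(a) -> (freed a); heap: [0-15 FREE]
Op 4: b = malloc(3) -> b = 0; heap: [0-2 ALLOC][3-15 FREE]
Op 5: b = realloc(b, 4) -> b = 0; heap: [0-3 ALLOC][4-15 FREE]
Op 6: b = realloc(b, 8) -> b = 0; heap: [0-7 ALLOC][8-15 FREE]
Op 7: b = realloc(b, 8) -> b = 0; heap: [0-7 ALLOC][8-15 FREE]
Op 8: b = realloc(b, 1) -> b = 0; heap: [0-0 ALLOC][1-15 FREE]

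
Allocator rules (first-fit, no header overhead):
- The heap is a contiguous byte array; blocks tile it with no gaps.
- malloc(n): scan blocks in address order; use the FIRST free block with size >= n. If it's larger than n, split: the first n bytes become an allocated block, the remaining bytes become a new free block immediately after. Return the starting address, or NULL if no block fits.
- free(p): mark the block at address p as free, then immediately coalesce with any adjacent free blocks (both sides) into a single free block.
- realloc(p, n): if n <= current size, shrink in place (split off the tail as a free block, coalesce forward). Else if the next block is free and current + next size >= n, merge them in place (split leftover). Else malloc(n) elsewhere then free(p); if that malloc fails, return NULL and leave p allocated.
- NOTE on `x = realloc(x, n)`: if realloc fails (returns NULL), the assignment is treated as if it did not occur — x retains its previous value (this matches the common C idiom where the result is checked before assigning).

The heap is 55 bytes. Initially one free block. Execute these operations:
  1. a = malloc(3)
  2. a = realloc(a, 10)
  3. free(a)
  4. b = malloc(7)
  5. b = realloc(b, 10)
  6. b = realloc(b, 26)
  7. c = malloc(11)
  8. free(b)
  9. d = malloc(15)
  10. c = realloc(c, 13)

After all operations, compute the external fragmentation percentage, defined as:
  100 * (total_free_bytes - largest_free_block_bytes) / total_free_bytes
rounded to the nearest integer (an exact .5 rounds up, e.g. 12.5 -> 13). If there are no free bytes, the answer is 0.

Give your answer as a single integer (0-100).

Answer: 41

Derivation:
Op 1: a = malloc(3) -> a = 0; heap: [0-2 ALLOC][3-54 FREE]
Op 2: a = realloc(a, 10) -> a = 0; heap: [0-9 ALLOC][10-54 FREE]
Op 3: free(a) -> (freed a); heap: [0-54 FREE]
Op 4: b = malloc(7) -> b = 0; heap: [0-6 ALLOC][7-54 FREE]
Op 5: b = realloc(b, 10) -> b = 0; heap: [0-9 ALLOC][10-54 FREE]
Op 6: b = realloc(b, 26) -> b = 0; heap: [0-25 ALLOC][26-54 FREE]
Op 7: c = malloc(11) -> c = 26; heap: [0-25 ALLOC][26-36 ALLOC][37-54 FREE]
Op 8: free(b) -> (freed b); heap: [0-25 FREE][26-36 ALLOC][37-54 FREE]
Op 9: d = malloc(15) -> d = 0; heap: [0-14 ALLOC][15-25 FREE][26-36 ALLOC][37-54 FREE]
Op 10: c = realloc(c, 13) -> c = 26; heap: [0-14 ALLOC][15-25 FREE][26-38 ALLOC][39-54 FREE]
Free blocks: [11 16] total_free=27 largest=16 -> 100*(27-16)/27 = 1100/27 ≈ 40.741 -> rounds to 41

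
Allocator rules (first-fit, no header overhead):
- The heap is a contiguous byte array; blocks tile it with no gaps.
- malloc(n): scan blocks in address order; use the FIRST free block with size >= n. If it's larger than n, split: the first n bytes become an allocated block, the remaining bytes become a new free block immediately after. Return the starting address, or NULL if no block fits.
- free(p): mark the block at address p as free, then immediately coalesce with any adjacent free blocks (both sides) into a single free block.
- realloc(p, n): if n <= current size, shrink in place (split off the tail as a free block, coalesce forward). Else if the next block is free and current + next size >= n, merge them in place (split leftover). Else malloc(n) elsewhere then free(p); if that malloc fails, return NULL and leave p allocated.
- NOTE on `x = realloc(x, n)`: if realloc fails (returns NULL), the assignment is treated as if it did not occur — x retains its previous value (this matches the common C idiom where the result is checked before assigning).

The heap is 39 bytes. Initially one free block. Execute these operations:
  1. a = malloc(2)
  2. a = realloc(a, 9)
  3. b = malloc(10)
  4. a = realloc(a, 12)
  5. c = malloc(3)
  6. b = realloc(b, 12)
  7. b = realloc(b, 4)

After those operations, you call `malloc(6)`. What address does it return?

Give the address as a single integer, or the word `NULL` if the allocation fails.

Answer: 3

Derivation:
Op 1: a = malloc(2) -> a = 0; heap: [0-1 ALLOC][2-38 FREE]
Op 2: a = realloc(a, 9) -> a = 0; heap: [0-8 ALLOC][9-38 FREE]
Op 3: b = malloc(10) -> b = 9; heap: [0-8 ALLOC][9-18 ALLOC][19-38 FREE]
Op 4: a = realloc(a, 12) -> a = 19; heap: [0-8 FREE][9-18 ALLOC][19-30 ALLOC][31-38 FREE]
Op 5: c = malloc(3) -> c = 0; heap: [0-2 ALLOC][3-8 FREE][9-18 ALLOC][19-30 ALLOC][31-38 FREE]
Op 6: b = realloc(b, 12) -> NULL (b unchanged); heap: [0-2 ALLOC][3-8 FREE][9-18 ALLOC][19-30 ALLOC][31-38 FREE]
Op 7: b = realloc(b, 4) -> b = 9; heap: [0-2 ALLOC][3-8 FREE][9-12 ALLOC][13-18 FREE][19-30 ALLOC][31-38 FREE]
malloc(6): first-fit scan over [0-2 ALLOC][3-8 FREE][9-12 ALLOC][13-18 FREE][19-30 ALLOC][31-38 FREE] -> 3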